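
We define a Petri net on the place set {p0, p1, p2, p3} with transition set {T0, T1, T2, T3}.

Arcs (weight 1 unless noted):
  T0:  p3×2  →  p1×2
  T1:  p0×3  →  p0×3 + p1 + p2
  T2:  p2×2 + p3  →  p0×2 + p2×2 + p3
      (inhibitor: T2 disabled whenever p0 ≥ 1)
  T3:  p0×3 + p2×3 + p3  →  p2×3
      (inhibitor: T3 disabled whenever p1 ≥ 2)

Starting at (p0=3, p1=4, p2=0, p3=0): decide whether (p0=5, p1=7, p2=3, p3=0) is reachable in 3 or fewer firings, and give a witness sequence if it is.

NO — not reachable within 3 firings

depth 0: 1 marking
depth 1: 2 markings reached so far
depth 2: 3 markings reached so far
depth 3: 4 markings reached so far
target is not among the 4 markings reachable within 3 steps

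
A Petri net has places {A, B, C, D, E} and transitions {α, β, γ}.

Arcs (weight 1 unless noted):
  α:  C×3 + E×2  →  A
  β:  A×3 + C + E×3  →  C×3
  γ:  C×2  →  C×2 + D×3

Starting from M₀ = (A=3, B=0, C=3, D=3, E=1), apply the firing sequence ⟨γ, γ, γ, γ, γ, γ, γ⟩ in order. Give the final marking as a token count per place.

step 1: fire γ:  (A=3, B=0, C=3, D=3, E=1) → (A=3, B=0, C=3, D=6, E=1)
step 2: fire γ:  (A=3, B=0, C=3, D=6, E=1) → (A=3, B=0, C=3, D=9, E=1)
step 3: fire γ:  (A=3, B=0, C=3, D=9, E=1) → (A=3, B=0, C=3, D=12, E=1)
step 4: fire γ:  (A=3, B=0, C=3, D=12, E=1) → (A=3, B=0, C=3, D=15, E=1)
step 5: fire γ:  (A=3, B=0, C=3, D=15, E=1) → (A=3, B=0, C=3, D=18, E=1)
step 6: fire γ:  (A=3, B=0, C=3, D=18, E=1) → (A=3, B=0, C=3, D=21, E=1)
step 7: fire γ:  (A=3, B=0, C=3, D=21, E=1) → (A=3, B=0, C=3, D=24, E=1)

(A=3, B=0, C=3, D=24, E=1)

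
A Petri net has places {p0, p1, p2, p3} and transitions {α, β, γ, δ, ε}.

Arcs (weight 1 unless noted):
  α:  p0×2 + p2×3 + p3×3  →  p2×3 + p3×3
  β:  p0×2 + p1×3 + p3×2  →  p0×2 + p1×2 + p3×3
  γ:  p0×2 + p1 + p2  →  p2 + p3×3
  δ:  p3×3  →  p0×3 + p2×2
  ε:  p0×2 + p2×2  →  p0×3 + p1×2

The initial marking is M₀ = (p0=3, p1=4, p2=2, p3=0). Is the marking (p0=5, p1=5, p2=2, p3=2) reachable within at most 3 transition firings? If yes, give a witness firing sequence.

depth 0: 1 marking
depth 1: 3 markings reached so far
depth 2: 4 markings reached so far
depth 3: 6 markings reached so far
target is not among the 6 markings reachable within 3 steps

NO — not reachable within 3 firings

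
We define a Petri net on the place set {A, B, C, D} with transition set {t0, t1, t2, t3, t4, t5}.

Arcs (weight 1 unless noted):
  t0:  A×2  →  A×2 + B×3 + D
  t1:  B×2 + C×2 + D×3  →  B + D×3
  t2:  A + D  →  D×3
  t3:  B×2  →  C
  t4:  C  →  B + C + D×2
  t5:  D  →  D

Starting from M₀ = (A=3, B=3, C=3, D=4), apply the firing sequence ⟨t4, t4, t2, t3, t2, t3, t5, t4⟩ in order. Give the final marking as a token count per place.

(A=1, B=2, C=5, D=14)

step 1: fire t4:  (A=3, B=3, C=3, D=4) → (A=3, B=4, C=3, D=6)
step 2: fire t4:  (A=3, B=4, C=3, D=6) → (A=3, B=5, C=3, D=8)
step 3: fire t2:  (A=3, B=5, C=3, D=8) → (A=2, B=5, C=3, D=10)
step 4: fire t3:  (A=2, B=5, C=3, D=10) → (A=2, B=3, C=4, D=10)
step 5: fire t2:  (A=2, B=3, C=4, D=10) → (A=1, B=3, C=4, D=12)
step 6: fire t3:  (A=1, B=3, C=4, D=12) → (A=1, B=1, C=5, D=12)
step 7: fire t5:  (A=1, B=1, C=5, D=12) → (A=1, B=1, C=5, D=12)
step 8: fire t4:  (A=1, B=1, C=5, D=12) → (A=1, B=2, C=5, D=14)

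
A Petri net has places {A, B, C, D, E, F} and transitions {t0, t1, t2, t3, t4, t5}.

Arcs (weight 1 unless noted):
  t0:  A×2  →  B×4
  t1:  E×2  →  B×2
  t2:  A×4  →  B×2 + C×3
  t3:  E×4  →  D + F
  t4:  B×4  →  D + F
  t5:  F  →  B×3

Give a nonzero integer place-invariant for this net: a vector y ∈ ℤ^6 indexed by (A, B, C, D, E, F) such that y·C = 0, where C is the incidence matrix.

y = (A:2, B:1, C:2, D:1, E:1, F:3)

Incidence matrix C (rows=places, cols=transitions):
       t0   t1   t2   t3   t4   t5
    A  -2    0   -4    0    0    0
    B   4    2    2    0   -4    3
    C   0    0    3    0    0    0
    D   0    0    0    1    1    0
    E   0   -2    0   -4    0    0
    F   0    0    0    1    1   -1

Candidate y = [2, 1, 2, 1, 1, 3]; check y·C column-wise:
  col t0: 2·-2 + 1·4 + 2·0 + 1·0 + 1·0 + 3·0 = 0
  col t1: 2·0 + 1·2 + 2·0 + 1·0 + 1·-2 + 3·0 = 0
  col t2: 2·-4 + 1·2 + 2·3 + 1·0 + 1·0 + 3·0 = 0
  col t3: 2·0 + 1·0 + 2·0 + 1·1 + 1·-4 + 3·1 = 0
  col t4: 2·0 + 1·-4 + 2·0 + 1·1 + 1·0 + 3·1 = 0
  col t5: 2·0 + 1·3 + 2·0 + 1·0 + 1·0 + 3·-1 = 0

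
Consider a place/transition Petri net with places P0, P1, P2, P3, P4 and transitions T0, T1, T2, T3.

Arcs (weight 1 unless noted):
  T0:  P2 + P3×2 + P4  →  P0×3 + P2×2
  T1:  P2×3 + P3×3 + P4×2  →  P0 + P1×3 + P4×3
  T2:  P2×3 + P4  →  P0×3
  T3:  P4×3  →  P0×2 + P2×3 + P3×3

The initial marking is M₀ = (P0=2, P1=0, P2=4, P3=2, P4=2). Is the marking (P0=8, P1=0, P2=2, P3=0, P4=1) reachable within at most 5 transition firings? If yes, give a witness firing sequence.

NO — not reachable within 5 firings

depth 0: 1 marking
depth 1: 3 markings reached so far
depth 2: 4 markings reached so far
depth 3: 4 markings reached so far
(frontier empty at depth 3; search complete)
target is not among the 4 markings reachable within 5 steps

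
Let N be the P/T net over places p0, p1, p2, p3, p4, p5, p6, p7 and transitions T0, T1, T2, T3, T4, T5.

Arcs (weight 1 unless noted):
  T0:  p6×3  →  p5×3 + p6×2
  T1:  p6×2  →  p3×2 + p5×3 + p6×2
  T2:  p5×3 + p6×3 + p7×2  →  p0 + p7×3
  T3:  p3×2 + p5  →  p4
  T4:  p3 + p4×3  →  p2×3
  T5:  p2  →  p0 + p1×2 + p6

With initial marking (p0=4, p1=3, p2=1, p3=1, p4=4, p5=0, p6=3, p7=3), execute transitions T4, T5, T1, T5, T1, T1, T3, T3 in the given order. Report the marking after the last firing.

step 1: fire T4:  (p0=4, p1=3, p2=1, p3=1, p4=4, p5=0, p6=3, p7=3) → (p0=4, p1=3, p2=4, p3=0, p4=1, p5=0, p6=3, p7=3)
step 2: fire T5:  (p0=4, p1=3, p2=4, p3=0, p4=1, p5=0, p6=3, p7=3) → (p0=5, p1=5, p2=3, p3=0, p4=1, p5=0, p6=4, p7=3)
step 3: fire T1:  (p0=5, p1=5, p2=3, p3=0, p4=1, p5=0, p6=4, p7=3) → (p0=5, p1=5, p2=3, p3=2, p4=1, p5=3, p6=4, p7=3)
step 4: fire T5:  (p0=5, p1=5, p2=3, p3=2, p4=1, p5=3, p6=4, p7=3) → (p0=6, p1=7, p2=2, p3=2, p4=1, p5=3, p6=5, p7=3)
step 5: fire T1:  (p0=6, p1=7, p2=2, p3=2, p4=1, p5=3, p6=5, p7=3) → (p0=6, p1=7, p2=2, p3=4, p4=1, p5=6, p6=5, p7=3)
step 6: fire T1:  (p0=6, p1=7, p2=2, p3=4, p4=1, p5=6, p6=5, p7=3) → (p0=6, p1=7, p2=2, p3=6, p4=1, p5=9, p6=5, p7=3)
step 7: fire T3:  (p0=6, p1=7, p2=2, p3=6, p4=1, p5=9, p6=5, p7=3) → (p0=6, p1=7, p2=2, p3=4, p4=2, p5=8, p6=5, p7=3)
step 8: fire T3:  (p0=6, p1=7, p2=2, p3=4, p4=2, p5=8, p6=5, p7=3) → (p0=6, p1=7, p2=2, p3=2, p4=3, p5=7, p6=5, p7=3)

(p0=6, p1=7, p2=2, p3=2, p4=3, p5=7, p6=5, p7=3)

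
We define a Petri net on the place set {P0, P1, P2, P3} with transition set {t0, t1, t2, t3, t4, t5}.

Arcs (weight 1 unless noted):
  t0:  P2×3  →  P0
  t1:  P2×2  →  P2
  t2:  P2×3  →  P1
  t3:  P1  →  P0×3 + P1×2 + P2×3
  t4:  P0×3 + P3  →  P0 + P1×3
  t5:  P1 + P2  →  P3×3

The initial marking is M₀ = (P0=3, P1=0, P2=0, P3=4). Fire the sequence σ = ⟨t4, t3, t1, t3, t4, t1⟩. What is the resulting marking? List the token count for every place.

(P0=5, P1=8, P2=4, P3=2)

step 1: fire t4:  (P0=3, P1=0, P2=0, P3=4) → (P0=1, P1=3, P2=0, P3=3)
step 2: fire t3:  (P0=1, P1=3, P2=0, P3=3) → (P0=4, P1=4, P2=3, P3=3)
step 3: fire t1:  (P0=4, P1=4, P2=3, P3=3) → (P0=4, P1=4, P2=2, P3=3)
step 4: fire t3:  (P0=4, P1=4, P2=2, P3=3) → (P0=7, P1=5, P2=5, P3=3)
step 5: fire t4:  (P0=7, P1=5, P2=5, P3=3) → (P0=5, P1=8, P2=5, P3=2)
step 6: fire t1:  (P0=5, P1=8, P2=5, P3=2) → (P0=5, P1=8, P2=4, P3=2)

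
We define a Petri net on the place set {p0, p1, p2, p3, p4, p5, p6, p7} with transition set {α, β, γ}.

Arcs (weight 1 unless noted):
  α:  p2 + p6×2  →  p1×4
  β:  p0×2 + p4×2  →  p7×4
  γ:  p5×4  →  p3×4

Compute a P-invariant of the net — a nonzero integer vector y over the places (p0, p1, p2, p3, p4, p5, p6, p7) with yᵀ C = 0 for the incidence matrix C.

Incidence matrix C (rows=places, cols=transitions):
        α    β    γ
   p0   0   -2    0
   p1   4    0    0
   p2  -1    0    0
   p3   0    0    4
   p4   0   -2    0
   p5   0    0   -4
   p6  -2    0    0
   p7   0    4    0

Candidate y = [0, 1, 4, 0, 0, 0, 0, 0]; check y·C column-wise:
  col α: 1·4 + 4·-1 + 0·-2 = 0
  col β: 0·-2 + 1·0 + 4·0 + 0·-2 + 0·4 = 0
  col γ: 1·0 + 4·0 + 0·4 + 0·-4 = 0

y = (p0:0, p1:1, p2:4, p3:0, p4:0, p5:0, p6:0, p7:0)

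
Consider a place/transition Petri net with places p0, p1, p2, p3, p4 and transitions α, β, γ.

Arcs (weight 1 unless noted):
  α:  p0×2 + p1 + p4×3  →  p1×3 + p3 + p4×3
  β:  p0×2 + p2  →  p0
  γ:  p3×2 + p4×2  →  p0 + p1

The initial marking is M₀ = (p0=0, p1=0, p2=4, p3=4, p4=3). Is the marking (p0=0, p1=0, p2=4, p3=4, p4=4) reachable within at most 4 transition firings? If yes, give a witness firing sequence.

NO — not reachable within 4 firings

depth 0: 1 marking
depth 1: 2 markings reached so far
depth 2: 2 markings reached so far
(frontier empty at depth 2; search complete)
target is not among the 2 markings reachable within 4 steps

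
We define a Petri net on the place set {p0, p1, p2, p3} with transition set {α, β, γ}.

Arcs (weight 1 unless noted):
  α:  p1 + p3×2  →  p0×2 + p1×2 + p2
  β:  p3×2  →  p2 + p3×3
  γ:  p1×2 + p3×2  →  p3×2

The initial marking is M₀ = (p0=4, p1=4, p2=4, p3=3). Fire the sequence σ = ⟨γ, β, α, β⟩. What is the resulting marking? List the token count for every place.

step 1: fire γ:  (p0=4, p1=4, p2=4, p3=3) → (p0=4, p1=2, p2=4, p3=3)
step 2: fire β:  (p0=4, p1=2, p2=4, p3=3) → (p0=4, p1=2, p2=5, p3=4)
step 3: fire α:  (p0=4, p1=2, p2=5, p3=4) → (p0=6, p1=3, p2=6, p3=2)
step 4: fire β:  (p0=6, p1=3, p2=6, p3=2) → (p0=6, p1=3, p2=7, p3=3)

(p0=6, p1=3, p2=7, p3=3)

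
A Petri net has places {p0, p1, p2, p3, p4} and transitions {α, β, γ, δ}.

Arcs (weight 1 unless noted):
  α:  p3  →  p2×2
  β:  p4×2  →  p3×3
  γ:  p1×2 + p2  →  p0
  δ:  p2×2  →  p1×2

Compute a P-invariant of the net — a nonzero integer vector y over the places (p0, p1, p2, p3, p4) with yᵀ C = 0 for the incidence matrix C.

y = (p0:3, p1:1, p2:1, p3:2, p4:3)

Incidence matrix C (rows=places, cols=transitions):
        α    β    γ    δ
   p0   0    0    1    0
   p1   0    0   -2    2
   p2   2    0   -1   -2
   p3  -1    3    0    0
   p4   0   -2    0    0

Candidate y = [3, 1, 1, 2, 3]; check y·C column-wise:
  col α: 3·0 + 1·0 + 1·2 + 2·-1 + 3·0 = 0
  col β: 3·0 + 1·0 + 1·0 + 2·3 + 3·-2 = 0
  col γ: 3·1 + 1·-2 + 1·-1 + 2·0 + 3·0 = 0
  col δ: 3·0 + 1·2 + 1·-2 + 2·0 + 3·0 = 0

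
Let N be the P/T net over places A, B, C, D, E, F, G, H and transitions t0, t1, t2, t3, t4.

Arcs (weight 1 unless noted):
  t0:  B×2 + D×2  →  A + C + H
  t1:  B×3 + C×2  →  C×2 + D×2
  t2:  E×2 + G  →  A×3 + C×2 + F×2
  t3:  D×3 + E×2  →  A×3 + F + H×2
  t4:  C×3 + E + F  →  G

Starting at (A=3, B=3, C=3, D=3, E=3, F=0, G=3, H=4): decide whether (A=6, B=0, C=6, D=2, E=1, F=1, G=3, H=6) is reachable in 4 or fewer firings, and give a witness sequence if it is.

depth 0: 1 marking
depth 1: 5 markings reached so far
depth 2: 10 markings reached so far
depth 3: 13 markings reached so far
depth 4: 13 markings reached so far
(frontier empty at depth 4; search complete)
target is not among the 13 markings reachable within 4 steps

NO — not reachable within 4 firings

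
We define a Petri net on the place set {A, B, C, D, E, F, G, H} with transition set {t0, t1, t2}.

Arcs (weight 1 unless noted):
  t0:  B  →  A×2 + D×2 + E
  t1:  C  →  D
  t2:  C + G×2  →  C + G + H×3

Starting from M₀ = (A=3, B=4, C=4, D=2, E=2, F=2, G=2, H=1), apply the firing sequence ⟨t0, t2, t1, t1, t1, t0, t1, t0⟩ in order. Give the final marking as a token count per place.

(A=9, B=1, C=0, D=12, E=5, F=2, G=1, H=4)

step 1: fire t0:  (A=3, B=4, C=4, D=2, E=2, F=2, G=2, H=1) → (A=5, B=3, C=4, D=4, E=3, F=2, G=2, H=1)
step 2: fire t2:  (A=5, B=3, C=4, D=4, E=3, F=2, G=2, H=1) → (A=5, B=3, C=4, D=4, E=3, F=2, G=1, H=4)
step 3: fire t1:  (A=5, B=3, C=4, D=4, E=3, F=2, G=1, H=4) → (A=5, B=3, C=3, D=5, E=3, F=2, G=1, H=4)
step 4: fire t1:  (A=5, B=3, C=3, D=5, E=3, F=2, G=1, H=4) → (A=5, B=3, C=2, D=6, E=3, F=2, G=1, H=4)
step 5: fire t1:  (A=5, B=3, C=2, D=6, E=3, F=2, G=1, H=4) → (A=5, B=3, C=1, D=7, E=3, F=2, G=1, H=4)
step 6: fire t0:  (A=5, B=3, C=1, D=7, E=3, F=2, G=1, H=4) → (A=7, B=2, C=1, D=9, E=4, F=2, G=1, H=4)
step 7: fire t1:  (A=7, B=2, C=1, D=9, E=4, F=2, G=1, H=4) → (A=7, B=2, C=0, D=10, E=4, F=2, G=1, H=4)
step 8: fire t0:  (A=7, B=2, C=0, D=10, E=4, F=2, G=1, H=4) → (A=9, B=1, C=0, D=12, E=5, F=2, G=1, H=4)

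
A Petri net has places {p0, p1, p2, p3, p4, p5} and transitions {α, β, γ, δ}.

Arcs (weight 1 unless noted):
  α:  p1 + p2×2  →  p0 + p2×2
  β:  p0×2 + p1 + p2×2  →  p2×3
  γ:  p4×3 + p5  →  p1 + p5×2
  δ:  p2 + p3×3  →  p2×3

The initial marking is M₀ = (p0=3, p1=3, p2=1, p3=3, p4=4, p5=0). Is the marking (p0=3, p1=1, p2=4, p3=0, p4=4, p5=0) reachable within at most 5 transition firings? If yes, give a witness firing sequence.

depth 0: 1 marking
depth 1: 2 markings reached so far
depth 2: 4 markings reached so far
depth 3: 6 markings reached so far
depth 4: 9 markings reached so far
depth 5: 9 markings reached so far
(frontier empty at depth 5; search complete)
target is not among the 9 markings reachable within 5 steps

NO — not reachable within 5 firings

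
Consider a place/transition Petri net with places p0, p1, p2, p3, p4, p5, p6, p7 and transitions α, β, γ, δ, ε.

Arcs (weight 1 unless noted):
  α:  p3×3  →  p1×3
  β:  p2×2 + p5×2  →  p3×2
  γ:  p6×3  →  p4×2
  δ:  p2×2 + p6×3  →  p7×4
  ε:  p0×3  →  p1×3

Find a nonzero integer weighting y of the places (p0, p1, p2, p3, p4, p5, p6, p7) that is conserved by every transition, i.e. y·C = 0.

Incidence matrix C (rows=places, cols=transitions):
        α    β    γ    δ    ε
   p0   0    0    0    0   -3
   p1   3    0    0    0    3
   p2   0   -2    0   -2    0
   p3  -3    2    0    0    0
   p4   0    0    2    0    0
   p5   0   -2    0    0    0
   p6   0    0   -3   -3    0
   p7   0    0    0    4    0

Candidate y = [1, 1, 0, 1, 0, 1, 0, 0]; check y·C column-wise:
  col α: 1·0 + 1·3 + 1·-3 + 1·0 = 0
  col β: 1·0 + 1·0 + 0·-2 + 1·2 + 1·-2 = 0
  col γ: 1·0 + 1·0 + 1·0 + 0·2 + 1·0 + 0·-3 = 0
  col δ: 1·0 + 1·0 + 0·-2 + 1·0 + 1·0 + 0·-3 + 0·4 = 0
  col ε: 1·-3 + 1·3 + 1·0 + 1·0 = 0

y = (p0:1, p1:1, p2:0, p3:1, p4:0, p5:1, p6:0, p7:0)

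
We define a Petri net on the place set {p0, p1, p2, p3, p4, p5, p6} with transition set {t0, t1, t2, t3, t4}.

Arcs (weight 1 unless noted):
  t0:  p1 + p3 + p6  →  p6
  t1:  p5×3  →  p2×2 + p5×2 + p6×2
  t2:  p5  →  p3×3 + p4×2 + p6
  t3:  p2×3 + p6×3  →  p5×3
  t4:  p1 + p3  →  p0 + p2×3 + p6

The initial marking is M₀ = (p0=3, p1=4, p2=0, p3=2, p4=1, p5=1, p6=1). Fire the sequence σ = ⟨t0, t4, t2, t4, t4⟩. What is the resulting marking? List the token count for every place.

step 1: fire t0:  (p0=3, p1=4, p2=0, p3=2, p4=1, p5=1, p6=1) → (p0=3, p1=3, p2=0, p3=1, p4=1, p5=1, p6=1)
step 2: fire t4:  (p0=3, p1=3, p2=0, p3=1, p4=1, p5=1, p6=1) → (p0=4, p1=2, p2=3, p3=0, p4=1, p5=1, p6=2)
step 3: fire t2:  (p0=4, p1=2, p2=3, p3=0, p4=1, p5=1, p6=2) → (p0=4, p1=2, p2=3, p3=3, p4=3, p5=0, p6=3)
step 4: fire t4:  (p0=4, p1=2, p2=3, p3=3, p4=3, p5=0, p6=3) → (p0=5, p1=1, p2=6, p3=2, p4=3, p5=0, p6=4)
step 5: fire t4:  (p0=5, p1=1, p2=6, p3=2, p4=3, p5=0, p6=4) → (p0=6, p1=0, p2=9, p3=1, p4=3, p5=0, p6=5)

(p0=6, p1=0, p2=9, p3=1, p4=3, p5=0, p6=5)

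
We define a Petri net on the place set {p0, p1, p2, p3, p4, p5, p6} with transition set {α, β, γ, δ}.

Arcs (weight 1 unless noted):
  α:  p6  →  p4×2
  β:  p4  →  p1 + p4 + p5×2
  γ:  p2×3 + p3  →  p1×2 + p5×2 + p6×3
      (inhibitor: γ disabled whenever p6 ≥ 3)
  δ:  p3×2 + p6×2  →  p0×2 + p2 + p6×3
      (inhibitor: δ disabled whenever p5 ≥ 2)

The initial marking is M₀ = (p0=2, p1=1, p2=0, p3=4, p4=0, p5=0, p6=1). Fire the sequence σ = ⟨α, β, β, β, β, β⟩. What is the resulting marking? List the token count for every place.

step 1: fire α:  (p0=2, p1=1, p2=0, p3=4, p4=0, p5=0, p6=1) → (p0=2, p1=1, p2=0, p3=4, p4=2, p5=0, p6=0)
step 2: fire β:  (p0=2, p1=1, p2=0, p3=4, p4=2, p5=0, p6=0) → (p0=2, p1=2, p2=0, p3=4, p4=2, p5=2, p6=0)
step 3: fire β:  (p0=2, p1=2, p2=0, p3=4, p4=2, p5=2, p6=0) → (p0=2, p1=3, p2=0, p3=4, p4=2, p5=4, p6=0)
step 4: fire β:  (p0=2, p1=3, p2=0, p3=4, p4=2, p5=4, p6=0) → (p0=2, p1=4, p2=0, p3=4, p4=2, p5=6, p6=0)
step 5: fire β:  (p0=2, p1=4, p2=0, p3=4, p4=2, p5=6, p6=0) → (p0=2, p1=5, p2=0, p3=4, p4=2, p5=8, p6=0)
step 6: fire β:  (p0=2, p1=5, p2=0, p3=4, p4=2, p5=8, p6=0) → (p0=2, p1=6, p2=0, p3=4, p4=2, p5=10, p6=0)

(p0=2, p1=6, p2=0, p3=4, p4=2, p5=10, p6=0)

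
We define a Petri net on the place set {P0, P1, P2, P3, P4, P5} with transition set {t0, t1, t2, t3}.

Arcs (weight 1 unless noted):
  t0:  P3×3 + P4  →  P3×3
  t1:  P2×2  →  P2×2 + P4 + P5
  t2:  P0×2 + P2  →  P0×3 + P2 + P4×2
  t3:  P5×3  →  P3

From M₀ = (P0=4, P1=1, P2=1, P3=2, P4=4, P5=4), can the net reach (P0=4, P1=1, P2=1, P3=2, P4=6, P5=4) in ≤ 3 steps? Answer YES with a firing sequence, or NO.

depth 0: 1 marking
depth 1: 3 markings reached so far
depth 2: 6 markings reached so far
depth 3: 10 markings reached so far
target is not among the 10 markings reachable within 3 steps

NO — not reachable within 3 firings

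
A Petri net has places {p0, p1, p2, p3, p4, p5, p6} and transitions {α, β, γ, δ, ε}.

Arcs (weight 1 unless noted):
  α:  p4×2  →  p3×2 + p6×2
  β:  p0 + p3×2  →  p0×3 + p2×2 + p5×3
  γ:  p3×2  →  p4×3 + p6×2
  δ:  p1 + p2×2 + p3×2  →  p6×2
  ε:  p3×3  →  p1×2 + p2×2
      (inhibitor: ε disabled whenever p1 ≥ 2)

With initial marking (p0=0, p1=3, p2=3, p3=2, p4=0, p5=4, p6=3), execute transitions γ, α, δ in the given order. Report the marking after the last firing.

step 1: fire γ:  (p0=0, p1=3, p2=3, p3=2, p4=0, p5=4, p6=3) → (p0=0, p1=3, p2=3, p3=0, p4=3, p5=4, p6=5)
step 2: fire α:  (p0=0, p1=3, p2=3, p3=0, p4=3, p5=4, p6=5) → (p0=0, p1=3, p2=3, p3=2, p4=1, p5=4, p6=7)
step 3: fire δ:  (p0=0, p1=3, p2=3, p3=2, p4=1, p5=4, p6=7) → (p0=0, p1=2, p2=1, p3=0, p4=1, p5=4, p6=9)

(p0=0, p1=2, p2=1, p3=0, p4=1, p5=4, p6=9)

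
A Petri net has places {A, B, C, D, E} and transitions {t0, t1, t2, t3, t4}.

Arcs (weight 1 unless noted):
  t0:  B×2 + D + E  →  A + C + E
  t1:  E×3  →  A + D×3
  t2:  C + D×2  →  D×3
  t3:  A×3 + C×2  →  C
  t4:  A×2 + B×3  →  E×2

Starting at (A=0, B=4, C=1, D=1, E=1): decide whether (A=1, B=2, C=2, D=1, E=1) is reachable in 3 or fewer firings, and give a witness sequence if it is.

depth 0: 1 marking
depth 1: 2 markings reached so far
depth 2: 2 markings reached so far
(frontier empty at depth 2; search complete)
target is not among the 2 markings reachable within 3 steps

NO — not reachable within 3 firings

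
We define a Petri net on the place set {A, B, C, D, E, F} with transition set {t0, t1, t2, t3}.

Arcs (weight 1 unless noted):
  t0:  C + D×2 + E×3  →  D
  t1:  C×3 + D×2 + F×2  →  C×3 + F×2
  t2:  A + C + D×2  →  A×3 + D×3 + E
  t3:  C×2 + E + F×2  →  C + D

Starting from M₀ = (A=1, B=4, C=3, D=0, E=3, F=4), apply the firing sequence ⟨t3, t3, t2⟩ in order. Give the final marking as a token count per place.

(A=3, B=4, C=0, D=3, E=2, F=0)

step 1: fire t3:  (A=1, B=4, C=3, D=0, E=3, F=4) → (A=1, B=4, C=2, D=1, E=2, F=2)
step 2: fire t3:  (A=1, B=4, C=2, D=1, E=2, F=2) → (A=1, B=4, C=1, D=2, E=1, F=0)
step 3: fire t2:  (A=1, B=4, C=1, D=2, E=1, F=0) → (A=3, B=4, C=0, D=3, E=2, F=0)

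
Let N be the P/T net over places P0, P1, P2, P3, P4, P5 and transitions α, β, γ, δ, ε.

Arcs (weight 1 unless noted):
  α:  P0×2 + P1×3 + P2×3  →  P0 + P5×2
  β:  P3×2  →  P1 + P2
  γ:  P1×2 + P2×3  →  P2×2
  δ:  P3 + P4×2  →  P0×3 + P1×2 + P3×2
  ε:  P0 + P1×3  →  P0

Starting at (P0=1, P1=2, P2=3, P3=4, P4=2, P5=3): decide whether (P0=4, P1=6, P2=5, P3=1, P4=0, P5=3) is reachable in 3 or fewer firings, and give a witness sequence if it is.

YES — reachable via ⟨β, δ, β⟩ (3 firings)

step 1: fire β:  (P0=1, P1=2, P2=3, P3=4, P4=2, P5=3) → (P0=1, P1=3, P2=4, P3=2, P4=2, P5=3)
step 2: fire δ:  (P0=1, P1=3, P2=4, P3=2, P4=2, P5=3) → (P0=4, P1=5, P2=4, P3=3, P4=0, P5=3)
step 3: fire β:  (P0=4, P1=5, P2=4, P3=3, P4=0, P5=3) → (P0=4, P1=6, P2=5, P3=1, P4=0, P5=3)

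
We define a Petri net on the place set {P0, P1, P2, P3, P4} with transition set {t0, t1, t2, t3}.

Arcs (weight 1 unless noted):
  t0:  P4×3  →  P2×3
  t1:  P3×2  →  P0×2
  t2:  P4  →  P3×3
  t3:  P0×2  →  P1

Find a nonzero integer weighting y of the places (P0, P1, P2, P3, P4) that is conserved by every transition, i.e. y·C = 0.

Incidence matrix C (rows=places, cols=transitions):
       t0   t1   t2   t3
   P0   0    2    0   -2
   P1   0    0    0    1
   P2   3    0    0    0
   P3   0   -2    3    0
   P4  -3    0   -1    0

Candidate y = [1, 2, 3, 1, 3]; check y·C column-wise:
  col t0: 1·0 + 2·0 + 3·3 + 1·0 + 3·-3 = 0
  col t1: 1·2 + 2·0 + 3·0 + 1·-2 + 3·0 = 0
  col t2: 1·0 + 2·0 + 3·0 + 1·3 + 3·-1 = 0
  col t3: 1·-2 + 2·1 + 3·0 + 1·0 + 3·0 = 0

y = (P0:1, P1:2, P2:3, P3:1, P4:3)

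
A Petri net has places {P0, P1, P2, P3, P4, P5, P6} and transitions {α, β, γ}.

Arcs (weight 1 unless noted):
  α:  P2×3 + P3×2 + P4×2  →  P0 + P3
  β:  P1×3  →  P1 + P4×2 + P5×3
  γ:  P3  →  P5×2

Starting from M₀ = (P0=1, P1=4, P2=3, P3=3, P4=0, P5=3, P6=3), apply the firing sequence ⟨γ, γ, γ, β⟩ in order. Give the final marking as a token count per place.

step 1: fire γ:  (P0=1, P1=4, P2=3, P3=3, P4=0, P5=3, P6=3) → (P0=1, P1=4, P2=3, P3=2, P4=0, P5=5, P6=3)
step 2: fire γ:  (P0=1, P1=4, P2=3, P3=2, P4=0, P5=5, P6=3) → (P0=1, P1=4, P2=3, P3=1, P4=0, P5=7, P6=3)
step 3: fire γ:  (P0=1, P1=4, P2=3, P3=1, P4=0, P5=7, P6=3) → (P0=1, P1=4, P2=3, P3=0, P4=0, P5=9, P6=3)
step 4: fire β:  (P0=1, P1=4, P2=3, P3=0, P4=0, P5=9, P6=3) → (P0=1, P1=2, P2=3, P3=0, P4=2, P5=12, P6=3)

(P0=1, P1=2, P2=3, P3=0, P4=2, P5=12, P6=3)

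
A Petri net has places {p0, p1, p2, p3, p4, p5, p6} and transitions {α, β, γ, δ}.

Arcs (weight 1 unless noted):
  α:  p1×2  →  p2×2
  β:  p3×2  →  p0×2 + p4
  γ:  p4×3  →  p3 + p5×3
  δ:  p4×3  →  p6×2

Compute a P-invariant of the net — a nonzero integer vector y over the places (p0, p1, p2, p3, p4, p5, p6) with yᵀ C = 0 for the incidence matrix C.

y = (p0:0, p1:1, p2:1, p3:0, p4:0, p5:0, p6:0)

Incidence matrix C (rows=places, cols=transitions):
        α    β    γ    δ
   p0   0    2    0    0
   p1  -2    0    0    0
   p2   2    0    0    0
   p3   0   -2    1    0
   p4   0    1   -3   -3
   p5   0    0    3    0
   p6   0    0    0    2

Candidate y = [0, 1, 1, 0, 0, 0, 0]; check y·C column-wise:
  col α: 1·-2 + 1·2 = 0
  col β: 0·2 + 1·0 + 1·0 + 0·-2 + 0·1 = 0
  col γ: 1·0 + 1·0 + 0·1 + 0·-3 + 0·3 = 0
  col δ: 1·0 + 1·0 + 0·-3 + 0·2 = 0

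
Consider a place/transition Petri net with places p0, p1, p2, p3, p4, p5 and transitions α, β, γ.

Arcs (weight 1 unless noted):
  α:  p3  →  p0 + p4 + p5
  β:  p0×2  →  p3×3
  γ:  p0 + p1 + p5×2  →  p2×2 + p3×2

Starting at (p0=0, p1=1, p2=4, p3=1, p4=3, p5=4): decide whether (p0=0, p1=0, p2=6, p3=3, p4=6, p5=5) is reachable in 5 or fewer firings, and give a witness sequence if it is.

step 1: fire α:  (p0=0, p1=1, p2=4, p3=1, p4=3, p5=4) → (p0=1, p1=1, p2=4, p3=0, p4=4, p5=5)
step 2: fire γ:  (p0=1, p1=1, p2=4, p3=0, p4=4, p5=5) → (p0=0, p1=0, p2=6, p3=2, p4=4, p5=3)
step 3: fire α:  (p0=0, p1=0, p2=6, p3=2, p4=4, p5=3) → (p0=1, p1=0, p2=6, p3=1, p4=5, p5=4)
step 4: fire α:  (p0=1, p1=0, p2=6, p3=1, p4=5, p5=4) → (p0=2, p1=0, p2=6, p3=0, p4=6, p5=5)
step 5: fire β:  (p0=2, p1=0, p2=6, p3=0, p4=6, p5=5) → (p0=0, p1=0, p2=6, p3=3, p4=6, p5=5)

YES — reachable via ⟨α, γ, α, α, β⟩ (5 firings)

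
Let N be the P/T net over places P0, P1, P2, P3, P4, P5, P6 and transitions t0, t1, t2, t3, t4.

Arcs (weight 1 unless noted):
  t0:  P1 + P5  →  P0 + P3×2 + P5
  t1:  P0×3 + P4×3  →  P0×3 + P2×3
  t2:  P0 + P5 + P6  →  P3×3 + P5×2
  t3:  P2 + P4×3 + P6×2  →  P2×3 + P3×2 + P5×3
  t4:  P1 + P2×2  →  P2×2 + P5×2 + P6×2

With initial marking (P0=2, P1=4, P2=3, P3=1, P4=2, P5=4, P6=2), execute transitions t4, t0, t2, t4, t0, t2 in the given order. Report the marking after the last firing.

step 1: fire t4:  (P0=2, P1=4, P2=3, P3=1, P4=2, P5=4, P6=2) → (P0=2, P1=3, P2=3, P3=1, P4=2, P5=6, P6=4)
step 2: fire t0:  (P0=2, P1=3, P2=3, P3=1, P4=2, P5=6, P6=4) → (P0=3, P1=2, P2=3, P3=3, P4=2, P5=6, P6=4)
step 3: fire t2:  (P0=3, P1=2, P2=3, P3=3, P4=2, P5=6, P6=4) → (P0=2, P1=2, P2=3, P3=6, P4=2, P5=7, P6=3)
step 4: fire t4:  (P0=2, P1=2, P2=3, P3=6, P4=2, P5=7, P6=3) → (P0=2, P1=1, P2=3, P3=6, P4=2, P5=9, P6=5)
step 5: fire t0:  (P0=2, P1=1, P2=3, P3=6, P4=2, P5=9, P6=5) → (P0=3, P1=0, P2=3, P3=8, P4=2, P5=9, P6=5)
step 6: fire t2:  (P0=3, P1=0, P2=3, P3=8, P4=2, P5=9, P6=5) → (P0=2, P1=0, P2=3, P3=11, P4=2, P5=10, P6=4)

(P0=2, P1=0, P2=3, P3=11, P4=2, P5=10, P6=4)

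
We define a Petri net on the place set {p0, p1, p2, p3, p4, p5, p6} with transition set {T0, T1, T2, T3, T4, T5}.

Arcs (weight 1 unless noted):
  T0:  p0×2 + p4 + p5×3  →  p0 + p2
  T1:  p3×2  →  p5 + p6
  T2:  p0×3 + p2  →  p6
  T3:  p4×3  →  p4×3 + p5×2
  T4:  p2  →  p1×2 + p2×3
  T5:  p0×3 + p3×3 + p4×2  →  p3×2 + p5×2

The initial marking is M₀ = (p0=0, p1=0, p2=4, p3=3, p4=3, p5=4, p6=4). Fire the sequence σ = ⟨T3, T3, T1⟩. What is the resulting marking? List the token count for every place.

step 1: fire T3:  (p0=0, p1=0, p2=4, p3=3, p4=3, p5=4, p6=4) → (p0=0, p1=0, p2=4, p3=3, p4=3, p5=6, p6=4)
step 2: fire T3:  (p0=0, p1=0, p2=4, p3=3, p4=3, p5=6, p6=4) → (p0=0, p1=0, p2=4, p3=3, p4=3, p5=8, p6=4)
step 3: fire T1:  (p0=0, p1=0, p2=4, p3=3, p4=3, p5=8, p6=4) → (p0=0, p1=0, p2=4, p3=1, p4=3, p5=9, p6=5)

(p0=0, p1=0, p2=4, p3=1, p4=3, p5=9, p6=5)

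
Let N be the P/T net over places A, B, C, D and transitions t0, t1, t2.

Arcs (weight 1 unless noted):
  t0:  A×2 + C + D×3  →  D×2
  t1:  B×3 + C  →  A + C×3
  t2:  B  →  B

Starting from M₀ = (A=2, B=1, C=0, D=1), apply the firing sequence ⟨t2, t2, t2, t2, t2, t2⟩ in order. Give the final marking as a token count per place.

(A=2, B=1, C=0, D=1)

step 1: fire t2:  (A=2, B=1, C=0, D=1) → (A=2, B=1, C=0, D=1)
step 2: fire t2:  (A=2, B=1, C=0, D=1) → (A=2, B=1, C=0, D=1)
step 3: fire t2:  (A=2, B=1, C=0, D=1) → (A=2, B=1, C=0, D=1)
step 4: fire t2:  (A=2, B=1, C=0, D=1) → (A=2, B=1, C=0, D=1)
step 5: fire t2:  (A=2, B=1, C=0, D=1) → (A=2, B=1, C=0, D=1)
step 6: fire t2:  (A=2, B=1, C=0, D=1) → (A=2, B=1, C=0, D=1)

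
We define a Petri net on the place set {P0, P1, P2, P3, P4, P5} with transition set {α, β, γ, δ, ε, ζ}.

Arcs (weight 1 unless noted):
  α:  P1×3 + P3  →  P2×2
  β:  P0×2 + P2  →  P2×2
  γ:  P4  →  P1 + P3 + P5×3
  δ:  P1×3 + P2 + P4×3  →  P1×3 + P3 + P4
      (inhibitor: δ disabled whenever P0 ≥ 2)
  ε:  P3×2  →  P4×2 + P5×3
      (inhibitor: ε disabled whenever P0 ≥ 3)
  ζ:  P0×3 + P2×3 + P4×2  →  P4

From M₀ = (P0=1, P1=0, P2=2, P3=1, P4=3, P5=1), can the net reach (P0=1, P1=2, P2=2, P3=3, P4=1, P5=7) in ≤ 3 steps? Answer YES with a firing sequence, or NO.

YES — reachable via ⟨γ, γ⟩ (2 firings)

step 1: fire γ:  (P0=1, P1=0, P2=2, P3=1, P4=3, P5=1) → (P0=1, P1=1, P2=2, P3=2, P4=2, P5=4)
step 2: fire γ:  (P0=1, P1=1, P2=2, P3=2, P4=2, P5=4) → (P0=1, P1=2, P2=2, P3=3, P4=1, P5=7)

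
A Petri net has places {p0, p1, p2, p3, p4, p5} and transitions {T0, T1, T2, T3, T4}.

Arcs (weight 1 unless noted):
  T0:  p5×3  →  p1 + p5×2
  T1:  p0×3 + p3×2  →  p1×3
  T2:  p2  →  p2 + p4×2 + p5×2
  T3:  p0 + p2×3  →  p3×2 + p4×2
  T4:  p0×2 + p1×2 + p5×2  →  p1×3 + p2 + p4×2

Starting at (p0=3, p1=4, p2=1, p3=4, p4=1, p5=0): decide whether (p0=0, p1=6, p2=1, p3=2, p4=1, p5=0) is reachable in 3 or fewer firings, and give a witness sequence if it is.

NO — not reachable within 3 firings

depth 0: 1 marking
depth 1: 3 markings reached so far
depth 2: 6 markings reached so far
depth 3: 10 markings reached so far
target is not among the 10 markings reachable within 3 steps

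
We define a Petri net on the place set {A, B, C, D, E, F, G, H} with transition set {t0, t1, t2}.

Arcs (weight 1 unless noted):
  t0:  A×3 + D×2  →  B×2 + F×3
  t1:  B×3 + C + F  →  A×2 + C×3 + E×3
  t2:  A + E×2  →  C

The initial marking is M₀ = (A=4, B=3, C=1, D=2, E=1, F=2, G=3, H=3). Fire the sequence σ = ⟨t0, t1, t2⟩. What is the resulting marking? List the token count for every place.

step 1: fire t0:  (A=4, B=3, C=1, D=2, E=1, F=2, G=3, H=3) → (A=1, B=5, C=1, D=0, E=1, F=5, G=3, H=3)
step 2: fire t1:  (A=1, B=5, C=1, D=0, E=1, F=5, G=3, H=3) → (A=3, B=2, C=3, D=0, E=4, F=4, G=3, H=3)
step 3: fire t2:  (A=3, B=2, C=3, D=0, E=4, F=4, G=3, H=3) → (A=2, B=2, C=4, D=0, E=2, F=4, G=3, H=3)

(A=2, B=2, C=4, D=0, E=2, F=4, G=3, H=3)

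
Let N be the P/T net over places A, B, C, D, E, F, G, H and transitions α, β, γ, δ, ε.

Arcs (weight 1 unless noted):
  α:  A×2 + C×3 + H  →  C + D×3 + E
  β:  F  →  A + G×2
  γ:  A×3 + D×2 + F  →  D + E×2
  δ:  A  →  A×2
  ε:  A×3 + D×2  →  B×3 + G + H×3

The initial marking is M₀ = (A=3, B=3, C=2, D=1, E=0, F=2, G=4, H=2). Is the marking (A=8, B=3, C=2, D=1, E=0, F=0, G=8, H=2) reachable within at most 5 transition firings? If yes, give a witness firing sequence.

YES — reachable via ⟨β, β, δ, δ, δ⟩ (5 firings)

step 1: fire β:  (A=3, B=3, C=2, D=1, E=0, F=2, G=4, H=2) → (A=4, B=3, C=2, D=1, E=0, F=1, G=6, H=2)
step 2: fire β:  (A=4, B=3, C=2, D=1, E=0, F=1, G=6, H=2) → (A=5, B=3, C=2, D=1, E=0, F=0, G=8, H=2)
step 3: fire δ:  (A=5, B=3, C=2, D=1, E=0, F=0, G=8, H=2) → (A=6, B=3, C=2, D=1, E=0, F=0, G=8, H=2)
step 4: fire δ:  (A=6, B=3, C=2, D=1, E=0, F=0, G=8, H=2) → (A=7, B=3, C=2, D=1, E=0, F=0, G=8, H=2)
step 5: fire δ:  (A=7, B=3, C=2, D=1, E=0, F=0, G=8, H=2) → (A=8, B=3, C=2, D=1, E=0, F=0, G=8, H=2)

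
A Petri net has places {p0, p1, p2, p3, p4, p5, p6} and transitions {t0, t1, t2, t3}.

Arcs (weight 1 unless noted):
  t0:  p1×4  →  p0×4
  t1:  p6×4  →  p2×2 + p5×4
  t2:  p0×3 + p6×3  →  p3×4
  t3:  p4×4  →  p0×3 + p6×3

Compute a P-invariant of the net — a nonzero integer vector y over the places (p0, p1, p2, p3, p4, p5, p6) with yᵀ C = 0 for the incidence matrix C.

Incidence matrix C (rows=places, cols=transitions):
       t0   t1   t2   t3
   p0   4    0   -3    3
   p1  -4    0    0    0
   p2   0    2    0    0
   p3   0    0    4    0
   p4   0    0    0   -4
   p5   0    4    0    0
   p6   0   -4   -3    3

Candidate y = [4, 4, 0, 3, 3, 0, 0]; check y·C column-wise:
  col t0: 4·4 + 4·-4 + 3·0 + 3·0 = 0
  col t1: 4·0 + 4·0 + 0·2 + 3·0 + 3·0 + 0·4 + 0·-4 = 0
  col t2: 4·-3 + 4·0 + 3·4 + 3·0 + 0·-3 = 0
  col t3: 4·3 + 4·0 + 3·0 + 3·-4 + 0·3 = 0

y = (p0:4, p1:4, p2:0, p3:3, p4:3, p5:0, p6:0)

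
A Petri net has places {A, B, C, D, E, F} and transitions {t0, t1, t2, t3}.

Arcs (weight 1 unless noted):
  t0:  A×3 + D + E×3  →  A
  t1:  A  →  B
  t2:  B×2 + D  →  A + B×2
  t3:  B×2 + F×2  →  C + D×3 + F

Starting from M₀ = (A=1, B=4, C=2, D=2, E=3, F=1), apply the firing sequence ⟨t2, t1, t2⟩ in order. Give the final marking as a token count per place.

(A=2, B=5, C=2, D=0, E=3, F=1)

step 1: fire t2:  (A=1, B=4, C=2, D=2, E=3, F=1) → (A=2, B=4, C=2, D=1, E=3, F=1)
step 2: fire t1:  (A=2, B=4, C=2, D=1, E=3, F=1) → (A=1, B=5, C=2, D=1, E=3, F=1)
step 3: fire t2:  (A=1, B=5, C=2, D=1, E=3, F=1) → (A=2, B=5, C=2, D=0, E=3, F=1)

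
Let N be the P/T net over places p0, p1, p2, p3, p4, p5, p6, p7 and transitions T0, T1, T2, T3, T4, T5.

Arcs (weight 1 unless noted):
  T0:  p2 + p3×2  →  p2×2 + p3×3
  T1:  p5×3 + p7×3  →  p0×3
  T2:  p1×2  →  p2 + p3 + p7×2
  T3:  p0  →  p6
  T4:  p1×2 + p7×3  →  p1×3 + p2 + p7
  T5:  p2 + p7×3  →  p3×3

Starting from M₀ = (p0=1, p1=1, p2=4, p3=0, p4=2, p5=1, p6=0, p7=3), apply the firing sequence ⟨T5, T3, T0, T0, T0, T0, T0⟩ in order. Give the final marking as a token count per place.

(p0=0, p1=1, p2=8, p3=8, p4=2, p5=1, p6=1, p7=0)

step 1: fire T5:  (p0=1, p1=1, p2=4, p3=0, p4=2, p5=1, p6=0, p7=3) → (p0=1, p1=1, p2=3, p3=3, p4=2, p5=1, p6=0, p7=0)
step 2: fire T3:  (p0=1, p1=1, p2=3, p3=3, p4=2, p5=1, p6=0, p7=0) → (p0=0, p1=1, p2=3, p3=3, p4=2, p5=1, p6=1, p7=0)
step 3: fire T0:  (p0=0, p1=1, p2=3, p3=3, p4=2, p5=1, p6=1, p7=0) → (p0=0, p1=1, p2=4, p3=4, p4=2, p5=1, p6=1, p7=0)
step 4: fire T0:  (p0=0, p1=1, p2=4, p3=4, p4=2, p5=1, p6=1, p7=0) → (p0=0, p1=1, p2=5, p3=5, p4=2, p5=1, p6=1, p7=0)
step 5: fire T0:  (p0=0, p1=1, p2=5, p3=5, p4=2, p5=1, p6=1, p7=0) → (p0=0, p1=1, p2=6, p3=6, p4=2, p5=1, p6=1, p7=0)
step 6: fire T0:  (p0=0, p1=1, p2=6, p3=6, p4=2, p5=1, p6=1, p7=0) → (p0=0, p1=1, p2=7, p3=7, p4=2, p5=1, p6=1, p7=0)
step 7: fire T0:  (p0=0, p1=1, p2=7, p3=7, p4=2, p5=1, p6=1, p7=0) → (p0=0, p1=1, p2=8, p3=8, p4=2, p5=1, p6=1, p7=0)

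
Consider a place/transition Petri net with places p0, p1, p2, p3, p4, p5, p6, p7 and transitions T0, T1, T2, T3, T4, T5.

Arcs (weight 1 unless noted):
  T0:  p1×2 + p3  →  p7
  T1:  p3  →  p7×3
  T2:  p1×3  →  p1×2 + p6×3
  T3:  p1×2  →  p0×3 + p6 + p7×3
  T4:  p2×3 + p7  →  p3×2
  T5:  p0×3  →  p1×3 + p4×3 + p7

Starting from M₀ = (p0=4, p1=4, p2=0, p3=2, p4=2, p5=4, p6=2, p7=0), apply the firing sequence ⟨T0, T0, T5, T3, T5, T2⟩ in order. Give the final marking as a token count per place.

step 1: fire T0:  (p0=4, p1=4, p2=0, p3=2, p4=2, p5=4, p6=2, p7=0) → (p0=4, p1=2, p2=0, p3=1, p4=2, p5=4, p6=2, p7=1)
step 2: fire T0:  (p0=4, p1=2, p2=0, p3=1, p4=2, p5=4, p6=2, p7=1) → (p0=4, p1=0, p2=0, p3=0, p4=2, p5=4, p6=2, p7=2)
step 3: fire T5:  (p0=4, p1=0, p2=0, p3=0, p4=2, p5=4, p6=2, p7=2) → (p0=1, p1=3, p2=0, p3=0, p4=5, p5=4, p6=2, p7=3)
step 4: fire T3:  (p0=1, p1=3, p2=0, p3=0, p4=5, p5=4, p6=2, p7=3) → (p0=4, p1=1, p2=0, p3=0, p4=5, p5=4, p6=3, p7=6)
step 5: fire T5:  (p0=4, p1=1, p2=0, p3=0, p4=5, p5=4, p6=3, p7=6) → (p0=1, p1=4, p2=0, p3=0, p4=8, p5=4, p6=3, p7=7)
step 6: fire T2:  (p0=1, p1=4, p2=0, p3=0, p4=8, p5=4, p6=3, p7=7) → (p0=1, p1=3, p2=0, p3=0, p4=8, p5=4, p6=6, p7=7)

(p0=1, p1=3, p2=0, p3=0, p4=8, p5=4, p6=6, p7=7)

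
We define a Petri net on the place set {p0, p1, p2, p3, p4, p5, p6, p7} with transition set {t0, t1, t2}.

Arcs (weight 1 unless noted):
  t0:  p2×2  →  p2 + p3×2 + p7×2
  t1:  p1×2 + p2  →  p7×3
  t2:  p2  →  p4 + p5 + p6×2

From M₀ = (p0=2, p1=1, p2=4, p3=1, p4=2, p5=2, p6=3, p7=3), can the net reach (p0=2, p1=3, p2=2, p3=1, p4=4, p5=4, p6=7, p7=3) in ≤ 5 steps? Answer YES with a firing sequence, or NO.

NO — not reachable within 5 firings

depth 0: 1 marking
depth 1: 3 markings reached so far
depth 2: 6 markings reached so far
depth 3: 10 markings reached so far
depth 4: 14 markings reached so far
depth 5: 14 markings reached so far
(frontier empty at depth 5; search complete)
target is not among the 14 markings reachable within 5 steps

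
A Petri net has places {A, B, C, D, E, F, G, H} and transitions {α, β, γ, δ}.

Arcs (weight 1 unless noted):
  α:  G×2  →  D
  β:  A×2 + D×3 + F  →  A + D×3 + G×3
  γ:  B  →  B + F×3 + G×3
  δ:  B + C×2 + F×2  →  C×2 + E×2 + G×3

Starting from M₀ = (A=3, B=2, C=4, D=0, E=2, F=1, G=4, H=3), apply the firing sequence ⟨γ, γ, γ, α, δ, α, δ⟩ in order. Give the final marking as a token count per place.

step 1: fire γ:  (A=3, B=2, C=4, D=0, E=2, F=1, G=4, H=3) → (A=3, B=2, C=4, D=0, E=2, F=4, G=7, H=3)
step 2: fire γ:  (A=3, B=2, C=4, D=0, E=2, F=4, G=7, H=3) → (A=3, B=2, C=4, D=0, E=2, F=7, G=10, H=3)
step 3: fire γ:  (A=3, B=2, C=4, D=0, E=2, F=7, G=10, H=3) → (A=3, B=2, C=4, D=0, E=2, F=10, G=13, H=3)
step 4: fire α:  (A=3, B=2, C=4, D=0, E=2, F=10, G=13, H=3) → (A=3, B=2, C=4, D=1, E=2, F=10, G=11, H=3)
step 5: fire δ:  (A=3, B=2, C=4, D=1, E=2, F=10, G=11, H=3) → (A=3, B=1, C=4, D=1, E=4, F=8, G=14, H=3)
step 6: fire α:  (A=3, B=1, C=4, D=1, E=4, F=8, G=14, H=3) → (A=3, B=1, C=4, D=2, E=4, F=8, G=12, H=3)
step 7: fire δ:  (A=3, B=1, C=4, D=2, E=4, F=8, G=12, H=3) → (A=3, B=0, C=4, D=2, E=6, F=6, G=15, H=3)

(A=3, B=0, C=4, D=2, E=6, F=6, G=15, H=3)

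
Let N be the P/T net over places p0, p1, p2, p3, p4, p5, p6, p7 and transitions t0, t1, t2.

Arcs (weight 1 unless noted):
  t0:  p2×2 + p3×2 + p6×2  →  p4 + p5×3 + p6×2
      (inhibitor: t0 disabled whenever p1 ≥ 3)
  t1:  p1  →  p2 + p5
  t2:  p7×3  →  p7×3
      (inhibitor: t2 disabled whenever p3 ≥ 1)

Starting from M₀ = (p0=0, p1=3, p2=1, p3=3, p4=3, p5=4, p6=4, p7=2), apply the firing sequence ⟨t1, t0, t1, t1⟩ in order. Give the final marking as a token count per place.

step 1: fire t1:  (p0=0, p1=3, p2=1, p3=3, p4=3, p5=4, p6=4, p7=2) → (p0=0, p1=2, p2=2, p3=3, p4=3, p5=5, p6=4, p7=2)
step 2: fire t0:  (p0=0, p1=2, p2=2, p3=3, p4=3, p5=5, p6=4, p7=2) → (p0=0, p1=2, p2=0, p3=1, p4=4, p5=8, p6=4, p7=2)
step 3: fire t1:  (p0=0, p1=2, p2=0, p3=1, p4=4, p5=8, p6=4, p7=2) → (p0=0, p1=1, p2=1, p3=1, p4=4, p5=9, p6=4, p7=2)
step 4: fire t1:  (p0=0, p1=1, p2=1, p3=1, p4=4, p5=9, p6=4, p7=2) → (p0=0, p1=0, p2=2, p3=1, p4=4, p5=10, p6=4, p7=2)

(p0=0, p1=0, p2=2, p3=1, p4=4, p5=10, p6=4, p7=2)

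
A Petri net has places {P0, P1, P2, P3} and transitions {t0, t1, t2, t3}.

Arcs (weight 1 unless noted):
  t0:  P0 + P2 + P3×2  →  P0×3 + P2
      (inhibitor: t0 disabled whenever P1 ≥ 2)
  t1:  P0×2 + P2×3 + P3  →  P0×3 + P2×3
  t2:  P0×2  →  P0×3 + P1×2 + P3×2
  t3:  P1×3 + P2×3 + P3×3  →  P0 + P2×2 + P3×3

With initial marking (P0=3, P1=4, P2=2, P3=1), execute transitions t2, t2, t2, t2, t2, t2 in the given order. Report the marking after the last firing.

step 1: fire t2:  (P0=3, P1=4, P2=2, P3=1) → (P0=4, P1=6, P2=2, P3=3)
step 2: fire t2:  (P0=4, P1=6, P2=2, P3=3) → (P0=5, P1=8, P2=2, P3=5)
step 3: fire t2:  (P0=5, P1=8, P2=2, P3=5) → (P0=6, P1=10, P2=2, P3=7)
step 4: fire t2:  (P0=6, P1=10, P2=2, P3=7) → (P0=7, P1=12, P2=2, P3=9)
step 5: fire t2:  (P0=7, P1=12, P2=2, P3=9) → (P0=8, P1=14, P2=2, P3=11)
step 6: fire t2:  (P0=8, P1=14, P2=2, P3=11) → (P0=9, P1=16, P2=2, P3=13)

(P0=9, P1=16, P2=2, P3=13)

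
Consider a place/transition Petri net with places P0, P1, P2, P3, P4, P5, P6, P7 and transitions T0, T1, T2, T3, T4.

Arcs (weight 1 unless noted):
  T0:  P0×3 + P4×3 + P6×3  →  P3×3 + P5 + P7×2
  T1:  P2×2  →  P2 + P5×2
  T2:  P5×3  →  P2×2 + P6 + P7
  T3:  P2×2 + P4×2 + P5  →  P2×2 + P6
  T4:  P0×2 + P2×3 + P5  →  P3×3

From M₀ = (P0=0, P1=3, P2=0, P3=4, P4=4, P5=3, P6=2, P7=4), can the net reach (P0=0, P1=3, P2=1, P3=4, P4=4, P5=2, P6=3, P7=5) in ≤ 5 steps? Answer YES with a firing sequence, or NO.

YES — reachable via ⟨T2, T1⟩ (2 firings)

step 1: fire T2:  (P0=0, P1=3, P2=0, P3=4, P4=4, P5=3, P6=2, P7=4) → (P0=0, P1=3, P2=2, P3=4, P4=4, P5=0, P6=3, P7=5)
step 2: fire T1:  (P0=0, P1=3, P2=2, P3=4, P4=4, P5=0, P6=3, P7=5) → (P0=0, P1=3, P2=1, P3=4, P4=4, P5=2, P6=3, P7=5)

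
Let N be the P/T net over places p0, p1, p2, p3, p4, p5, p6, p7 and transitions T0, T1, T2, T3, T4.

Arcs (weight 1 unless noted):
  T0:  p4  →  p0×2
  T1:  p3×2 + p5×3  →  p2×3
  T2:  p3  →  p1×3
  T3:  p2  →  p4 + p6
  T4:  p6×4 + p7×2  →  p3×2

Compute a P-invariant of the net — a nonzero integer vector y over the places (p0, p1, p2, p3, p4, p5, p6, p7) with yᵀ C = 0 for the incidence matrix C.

Incidence matrix C (rows=places, cols=transitions):
       T0   T1   T2   T3   T4
   p0   2    0    0    0    0
   p1   0    0    3    0    0
   p2   0    3    0   -1    0
   p3   0   -2   -1    0    2
   p4  -1    0    0    1    0
   p5   0   -3    0    0    0
   p6   0    0    0    1   -4
   p7   0    0    0    0   -2

Candidate y = [1, 0, 2, 0, 2, 2, 0, 0]; check y·C column-wise:
  col T0: 1·2 + 2·0 + 2·-1 + 2·0 = 0
  col T1: 1·0 + 2·3 + 0·-2 + 2·0 + 2·-3 = 0
  col T2: 1·0 + 0·3 + 2·0 + 0·-1 + 2·0 + 2·0 = 0
  col T3: 1·0 + 2·-1 + 2·1 + 2·0 + 0·1 = 0
  col T4: 1·0 + 2·0 + 0·2 + 2·0 + 2·0 + 0·-4 + 0·-2 = 0

y = (p0:1, p1:0, p2:2, p3:0, p4:2, p5:2, p6:0, p7:0)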